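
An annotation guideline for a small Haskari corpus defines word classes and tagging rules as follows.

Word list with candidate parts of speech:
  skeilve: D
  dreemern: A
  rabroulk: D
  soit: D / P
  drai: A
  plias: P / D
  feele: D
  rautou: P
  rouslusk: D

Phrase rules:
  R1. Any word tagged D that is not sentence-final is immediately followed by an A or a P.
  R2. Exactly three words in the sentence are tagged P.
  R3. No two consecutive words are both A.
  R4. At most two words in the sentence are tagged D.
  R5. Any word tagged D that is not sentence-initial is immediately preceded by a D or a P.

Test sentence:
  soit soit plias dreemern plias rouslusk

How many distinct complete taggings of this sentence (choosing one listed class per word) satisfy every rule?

Candidates per position — 1:soit {D,P}; 2:soit {D,P}; 3:plias {P,D}; 4:dreemern {A}; 5:plias {P,D}; 6:rouslusk {D}.
There are 16 candidate sequences in total.
The sequences that satisfy every rule: D P P A P D; P D P A P D; P P D A P D.
Count = 3.

3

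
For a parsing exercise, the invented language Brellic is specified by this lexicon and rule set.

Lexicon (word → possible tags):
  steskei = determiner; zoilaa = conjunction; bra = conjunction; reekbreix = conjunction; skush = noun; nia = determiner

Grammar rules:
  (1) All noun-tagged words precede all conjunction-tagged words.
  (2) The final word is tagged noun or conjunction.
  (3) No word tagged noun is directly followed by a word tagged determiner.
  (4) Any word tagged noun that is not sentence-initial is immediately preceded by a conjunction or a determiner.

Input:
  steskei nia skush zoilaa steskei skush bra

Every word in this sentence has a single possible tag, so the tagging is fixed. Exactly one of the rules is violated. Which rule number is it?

1

Fixed tagging: determiner determiner noun conjunction determiner noun conjunction.
Checking each rule: R1 violated, R2 holds, R3 holds, R4 holds.
Only rule 1 fails.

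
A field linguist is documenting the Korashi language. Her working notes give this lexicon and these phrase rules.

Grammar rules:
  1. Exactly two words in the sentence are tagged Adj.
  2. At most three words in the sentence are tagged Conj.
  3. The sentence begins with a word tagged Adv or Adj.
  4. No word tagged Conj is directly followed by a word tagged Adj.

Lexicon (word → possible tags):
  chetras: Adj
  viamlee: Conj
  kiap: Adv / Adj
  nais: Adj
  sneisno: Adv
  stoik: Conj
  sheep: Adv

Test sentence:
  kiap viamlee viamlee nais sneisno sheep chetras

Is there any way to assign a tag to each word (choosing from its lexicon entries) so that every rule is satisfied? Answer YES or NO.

NO

Candidates per position — 1:kiap {Adv,Adj}; 2:viamlee {Conj}; 3:viamlee {Conj}; 4:nais {Adj}; 5:sneisno {Adv}; 6:sheep {Adv}; 7:chetras {Adj}.
Rule 4 cannot be satisfied by any choice of tags from the lexicon.
So there is no consistent tagging.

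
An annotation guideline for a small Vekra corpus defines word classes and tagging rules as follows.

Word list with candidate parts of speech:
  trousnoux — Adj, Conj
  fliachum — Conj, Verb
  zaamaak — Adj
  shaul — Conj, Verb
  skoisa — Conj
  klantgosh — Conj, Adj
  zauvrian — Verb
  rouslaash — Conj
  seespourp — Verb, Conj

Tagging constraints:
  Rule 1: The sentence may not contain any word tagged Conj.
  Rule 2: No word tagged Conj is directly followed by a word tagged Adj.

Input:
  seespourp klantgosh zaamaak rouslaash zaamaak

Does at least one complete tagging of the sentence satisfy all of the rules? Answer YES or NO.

Candidates per position — 1:seespourp {Verb,Conj}; 2:klantgosh {Conj,Adj}; 3:zaamaak {Adj}; 4:rouslaash {Conj}; 5:zaamaak {Adj}.
Rule 1 cannot be satisfied by any choice of tags from the lexicon.
So there is no consistent tagging.

NO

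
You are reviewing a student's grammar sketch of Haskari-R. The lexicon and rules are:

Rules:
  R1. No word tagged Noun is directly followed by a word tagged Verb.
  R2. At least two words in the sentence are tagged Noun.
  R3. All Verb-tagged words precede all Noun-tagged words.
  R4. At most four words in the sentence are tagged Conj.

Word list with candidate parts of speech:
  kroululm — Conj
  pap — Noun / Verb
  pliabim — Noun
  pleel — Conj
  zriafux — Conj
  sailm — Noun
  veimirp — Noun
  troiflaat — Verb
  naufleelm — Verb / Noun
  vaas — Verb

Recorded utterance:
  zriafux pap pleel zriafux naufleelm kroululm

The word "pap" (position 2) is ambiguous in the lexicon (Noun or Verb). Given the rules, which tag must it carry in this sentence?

Candidates per position — 1:zriafux {Conj}; 2:pap {Noun,Verb}; 3:pleel {Conj}; 4:zriafux {Conj}; 5:naufleelm {Verb,Noun}; 6:kroululm {Conj}.
Position 2: Verb is ruled out by rule 2; that leaves Noun.
Position 5: Verb is ruled out by rule 2; that leaves Noun.
The only consistent sequence is: Conj Noun Conj Conj Noun Conj.
Rule-by-rule: rule 1 ✓; rule 2 ✓; rule 3 ✓; rule 4 ✓.

Noun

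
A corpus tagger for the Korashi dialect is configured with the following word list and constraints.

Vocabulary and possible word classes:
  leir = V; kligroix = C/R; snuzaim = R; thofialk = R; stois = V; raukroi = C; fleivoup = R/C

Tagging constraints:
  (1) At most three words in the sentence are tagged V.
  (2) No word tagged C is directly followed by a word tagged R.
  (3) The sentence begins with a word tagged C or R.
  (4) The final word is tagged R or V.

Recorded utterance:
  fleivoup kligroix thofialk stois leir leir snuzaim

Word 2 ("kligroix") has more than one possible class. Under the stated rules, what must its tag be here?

Candidates per position — 1:fleivoup {R,C}; 2:kligroix {C,R}; 3:thofialk {R}; 4:stois {V}; 5:leir {V}; 6:leir {V}; 7:snuzaim {R}.
Position 1: C is ruled out by rule 2; that leaves R.
Position 2: C is ruled out by rule 2; that leaves R.
That leaves exactly one tagging: R R R V V V R.
Rule-by-rule: rule 1 ✓; rule 2 ✓; rule 3 ✓; rule 4 ✓.

R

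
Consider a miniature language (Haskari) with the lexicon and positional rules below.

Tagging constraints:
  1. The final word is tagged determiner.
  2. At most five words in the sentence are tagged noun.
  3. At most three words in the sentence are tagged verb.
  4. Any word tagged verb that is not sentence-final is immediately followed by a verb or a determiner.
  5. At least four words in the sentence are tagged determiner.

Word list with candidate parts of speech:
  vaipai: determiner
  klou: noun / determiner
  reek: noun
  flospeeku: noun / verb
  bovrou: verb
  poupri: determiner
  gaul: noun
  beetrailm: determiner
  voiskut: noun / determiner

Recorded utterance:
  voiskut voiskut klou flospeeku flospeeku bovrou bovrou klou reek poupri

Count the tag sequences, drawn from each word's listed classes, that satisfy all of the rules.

Candidates per position — 1:voiskut {noun,determiner}; 2:voiskut {noun,determiner}; 3:klou {noun,determiner}; 4:flospeeku {noun,verb}; 5:flospeeku {noun,verb}; 6:bovrou {verb}; 7:bovrou {verb}; 8:klou {noun,determiner}; 9:reek {noun}; 10:poupri {determiner}.
There are 64 candidate sequences in total.
Checking each against the rules leaves 8 sequences.
Count = 8.

8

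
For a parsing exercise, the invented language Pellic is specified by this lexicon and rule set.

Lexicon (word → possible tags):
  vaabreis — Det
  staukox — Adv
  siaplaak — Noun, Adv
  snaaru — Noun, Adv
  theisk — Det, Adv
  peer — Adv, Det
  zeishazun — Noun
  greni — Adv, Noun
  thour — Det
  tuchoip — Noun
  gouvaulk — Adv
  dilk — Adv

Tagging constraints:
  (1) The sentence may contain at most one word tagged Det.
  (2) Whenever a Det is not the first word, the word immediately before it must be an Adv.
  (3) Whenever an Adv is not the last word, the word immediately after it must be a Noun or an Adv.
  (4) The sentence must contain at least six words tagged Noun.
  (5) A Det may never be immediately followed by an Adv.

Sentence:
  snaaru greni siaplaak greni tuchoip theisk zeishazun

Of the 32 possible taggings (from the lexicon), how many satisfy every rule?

1

Candidates per position — 1:snaaru {Noun,Adv}; 2:greni {Adv,Noun}; 3:siaplaak {Noun,Adv}; 4:greni {Adv,Noun}; 5:tuchoip {Noun}; 6:theisk {Det,Adv}; 7:zeishazun {Noun}.
There are 32 candidate sequences in total.
The sequences that satisfy every rule: Noun Noun Noun Noun Noun Adv Noun.
Count = 1.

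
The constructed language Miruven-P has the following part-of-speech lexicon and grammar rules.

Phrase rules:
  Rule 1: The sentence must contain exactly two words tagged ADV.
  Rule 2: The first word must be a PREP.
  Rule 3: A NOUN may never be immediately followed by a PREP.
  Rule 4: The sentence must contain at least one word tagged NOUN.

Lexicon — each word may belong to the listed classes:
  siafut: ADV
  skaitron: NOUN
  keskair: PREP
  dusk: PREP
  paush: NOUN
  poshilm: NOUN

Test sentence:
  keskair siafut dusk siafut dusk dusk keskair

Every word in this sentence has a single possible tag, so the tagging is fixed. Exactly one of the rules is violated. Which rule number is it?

Fixed tagging: PREP ADV PREP ADV PREP PREP PREP.
Applying the rules: R1 ✓, R2 ✓, R3 ✓, R4 ✗.
Only rule 4 fails.

4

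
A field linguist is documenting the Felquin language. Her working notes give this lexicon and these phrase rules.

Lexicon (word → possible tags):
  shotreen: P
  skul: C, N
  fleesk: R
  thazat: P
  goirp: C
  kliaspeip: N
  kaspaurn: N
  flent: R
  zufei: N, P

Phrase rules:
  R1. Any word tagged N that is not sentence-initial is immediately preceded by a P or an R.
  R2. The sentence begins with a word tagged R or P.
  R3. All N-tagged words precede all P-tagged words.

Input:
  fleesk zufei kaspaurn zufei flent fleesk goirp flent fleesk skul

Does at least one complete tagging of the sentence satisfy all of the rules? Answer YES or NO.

NO

Candidates per position — 1:fleesk {R}; 2:zufei {N,P}; 3:kaspaurn {N}; 4:zufei {N,P}; 5:flent {R}; 6:fleesk {R}; 7:goirp {C}; 8:flent {R}; 9:fleesk {R}; 10:skul {C,N}.
Every candidate sequence violates at least one rule; no consistent tagging exists.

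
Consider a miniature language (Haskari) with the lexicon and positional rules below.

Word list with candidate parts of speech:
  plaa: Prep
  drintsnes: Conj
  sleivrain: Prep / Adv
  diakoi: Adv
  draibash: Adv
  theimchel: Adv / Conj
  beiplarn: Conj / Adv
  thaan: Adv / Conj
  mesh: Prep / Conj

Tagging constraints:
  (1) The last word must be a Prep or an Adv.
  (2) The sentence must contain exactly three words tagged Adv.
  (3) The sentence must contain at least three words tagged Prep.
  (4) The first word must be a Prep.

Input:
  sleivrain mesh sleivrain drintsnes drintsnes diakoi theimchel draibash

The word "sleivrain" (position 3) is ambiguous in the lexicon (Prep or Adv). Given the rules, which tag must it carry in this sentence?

Prep

Candidates per position — 1:sleivrain {Prep,Adv}; 2:mesh {Prep,Conj}; 3:sleivrain {Prep,Adv}; 4:drintsnes {Conj}; 5:drintsnes {Conj}; 6:diakoi {Adv}; 7:theimchel {Adv,Conj}; 8:draibash {Adv}.
At position 1, choosing Adv makes rule 3 impossible to satisfy; hence Prep.
At position 2, choosing Conj makes rule 3 impossible to satisfy; hence Prep.
At position 3, choosing Adv makes rule 3 impossible to satisfy; hence Prep.
At position 7, choosing Conj makes rule 2 impossible to satisfy; hence Adv.
The only consistent sequence is: Prep Prep Prep Conj Conj Adv Adv Adv.
Verifying each rule — rule 1 ✓; rule 2 ✓; rule 3 ✓; rule 4 ✓.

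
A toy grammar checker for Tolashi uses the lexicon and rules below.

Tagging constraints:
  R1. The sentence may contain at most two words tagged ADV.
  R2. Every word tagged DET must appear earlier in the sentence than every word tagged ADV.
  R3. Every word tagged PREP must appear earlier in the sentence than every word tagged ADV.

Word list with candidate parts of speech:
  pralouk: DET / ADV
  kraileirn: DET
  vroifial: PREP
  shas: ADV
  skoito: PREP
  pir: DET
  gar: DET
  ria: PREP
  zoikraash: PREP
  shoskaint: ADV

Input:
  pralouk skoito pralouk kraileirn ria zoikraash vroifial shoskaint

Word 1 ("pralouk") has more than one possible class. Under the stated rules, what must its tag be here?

Candidates per position — 1:pralouk {DET,ADV}; 2:skoito {PREP}; 3:pralouk {DET,ADV}; 4:kraileirn {DET}; 5:ria {PREP}; 6:zoikraash {PREP}; 7:vroifial {PREP}; 8:shoskaint {ADV}.
Position 1: ADV is ruled out by rule 2; that leaves DET.
Position 3: ADV is ruled out by rule 2; that leaves DET.
So the tagging must be: DET PREP DET DET PREP PREP PREP ADV.
Verifying each rule — rule 1 ok; rule 2 ok; rule 3 ok.

DET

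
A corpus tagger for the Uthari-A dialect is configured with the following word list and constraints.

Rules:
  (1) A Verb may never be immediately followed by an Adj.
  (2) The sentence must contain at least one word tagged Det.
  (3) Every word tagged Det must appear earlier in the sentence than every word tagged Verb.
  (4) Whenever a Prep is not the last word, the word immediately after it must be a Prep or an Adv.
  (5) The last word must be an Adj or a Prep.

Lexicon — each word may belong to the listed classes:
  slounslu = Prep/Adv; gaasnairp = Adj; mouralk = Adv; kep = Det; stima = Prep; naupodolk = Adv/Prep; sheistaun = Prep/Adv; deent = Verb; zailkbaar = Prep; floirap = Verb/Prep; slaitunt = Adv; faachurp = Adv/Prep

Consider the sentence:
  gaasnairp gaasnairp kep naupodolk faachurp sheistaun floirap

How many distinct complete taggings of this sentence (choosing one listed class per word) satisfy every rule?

8

Candidates per position — 1:gaasnairp {Adj}; 2:gaasnairp {Adj}; 3:kep {Det}; 4:naupodolk {Adv,Prep}; 5:faachurp {Adv,Prep}; 6:sheistaun {Prep,Adv}; 7:floirap {Verb,Prep}.
There are 16 candidate sequences in total.
Checking each against the rules leaves 8 sequences.
Count = 8.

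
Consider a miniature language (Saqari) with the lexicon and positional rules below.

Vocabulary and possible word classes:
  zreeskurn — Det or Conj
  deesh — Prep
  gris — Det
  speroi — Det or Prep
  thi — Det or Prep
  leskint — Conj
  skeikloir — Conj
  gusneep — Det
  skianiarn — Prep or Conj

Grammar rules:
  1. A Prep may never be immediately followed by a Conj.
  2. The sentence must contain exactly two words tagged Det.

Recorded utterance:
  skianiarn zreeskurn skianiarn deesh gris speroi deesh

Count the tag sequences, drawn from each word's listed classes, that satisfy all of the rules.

Candidates per position — 1:skianiarn {Prep,Conj}; 2:zreeskurn {Det,Conj}; 3:skianiarn {Prep,Conj}; 4:deesh {Prep}; 5:gris {Det}; 6:speroi {Det,Prep}; 7:deesh {Prep}.
There are 16 candidate sequences in total.
Checking each against the rules leaves 6 sequences.
Count = 6.

6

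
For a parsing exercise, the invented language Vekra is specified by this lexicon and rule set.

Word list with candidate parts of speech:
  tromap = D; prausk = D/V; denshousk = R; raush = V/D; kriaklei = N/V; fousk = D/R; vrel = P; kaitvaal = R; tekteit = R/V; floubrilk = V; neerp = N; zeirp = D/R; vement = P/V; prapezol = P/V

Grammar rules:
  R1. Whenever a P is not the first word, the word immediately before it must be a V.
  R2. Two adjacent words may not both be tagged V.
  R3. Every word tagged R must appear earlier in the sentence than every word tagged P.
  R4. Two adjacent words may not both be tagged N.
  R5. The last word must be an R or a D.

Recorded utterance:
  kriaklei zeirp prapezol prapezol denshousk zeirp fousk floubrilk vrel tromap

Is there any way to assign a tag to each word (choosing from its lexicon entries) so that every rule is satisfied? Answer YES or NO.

Candidates per position — 1:kriaklei {N,V}; 2:zeirp {D,R}; 3:prapezol {P,V}; 4:prapezol {P,V}; 5:denshousk {R}; 6:zeirp {D,R}; 7:fousk {D,R}; 8:floubrilk {V}; 9:vrel {P}; 10:tromap {D}.
Every candidate sequence violates at least one rule; no consistent tagging exists.

NO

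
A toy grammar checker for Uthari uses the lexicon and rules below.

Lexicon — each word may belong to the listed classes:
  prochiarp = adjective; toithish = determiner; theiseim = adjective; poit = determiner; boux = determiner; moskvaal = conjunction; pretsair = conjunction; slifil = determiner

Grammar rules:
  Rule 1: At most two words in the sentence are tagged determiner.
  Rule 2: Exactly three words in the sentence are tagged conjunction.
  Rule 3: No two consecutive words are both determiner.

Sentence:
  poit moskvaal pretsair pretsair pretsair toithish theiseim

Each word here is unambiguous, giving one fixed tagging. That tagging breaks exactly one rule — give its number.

Fixed tagging: determiner conjunction conjunction conjunction conjunction determiner adjective.
Checking each rule: R1 ok, R2 fails, R3 ok.
Only rule 2 fails.

2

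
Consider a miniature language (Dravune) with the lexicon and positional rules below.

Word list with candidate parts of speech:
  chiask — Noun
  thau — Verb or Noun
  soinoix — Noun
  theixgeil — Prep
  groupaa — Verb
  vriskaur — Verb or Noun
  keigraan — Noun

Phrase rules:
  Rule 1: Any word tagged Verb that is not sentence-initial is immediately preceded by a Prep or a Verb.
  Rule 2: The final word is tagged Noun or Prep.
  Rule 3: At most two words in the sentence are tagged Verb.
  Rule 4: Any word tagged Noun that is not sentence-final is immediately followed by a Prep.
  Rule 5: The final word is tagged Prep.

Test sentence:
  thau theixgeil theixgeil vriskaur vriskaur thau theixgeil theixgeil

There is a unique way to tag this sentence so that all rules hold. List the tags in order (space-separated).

Noun Prep Prep Verb Verb Noun Prep Prep

Candidates per position — 1:thau {Verb,Noun}; 2:theixgeil {Prep}; 3:theixgeil {Prep}; 4:vriskaur {Verb,Noun}; 5:vriskaur {Verb,Noun}; 6:thau {Verb,Noun}; 7:theixgeil {Prep}; 8:theixgeil {Prep}.
If word 4 were Noun, no tagging could satisfy rule 4; so word 4 is Verb.
If word 5 were Noun, no tagging could satisfy rule 4; so word 5 is Verb.
If word 6 were Verb, no tagging could satisfy rule 3; so word 6 is Noun.
If word 1 were Verb, no tagging could satisfy rule 3; so word 1 is Noun.
That leaves exactly one tagging: Noun Prep Prep Verb Verb Noun Prep Prep.
Rule-by-rule: rule 1 satisfied; rule 2 satisfied; rule 3 satisfied; rule 4 satisfied; rule 5 satisfied.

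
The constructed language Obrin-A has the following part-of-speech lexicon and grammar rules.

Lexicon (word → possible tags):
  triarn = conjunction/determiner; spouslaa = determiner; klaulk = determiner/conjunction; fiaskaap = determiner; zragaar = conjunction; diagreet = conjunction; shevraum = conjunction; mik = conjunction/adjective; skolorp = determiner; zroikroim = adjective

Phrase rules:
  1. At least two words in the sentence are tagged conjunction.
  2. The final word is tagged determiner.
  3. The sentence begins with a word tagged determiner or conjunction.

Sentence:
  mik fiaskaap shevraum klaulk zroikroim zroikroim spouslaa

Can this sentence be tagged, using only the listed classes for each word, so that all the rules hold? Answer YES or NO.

Candidates per position — 1:mik {conjunction,adjective}; 2:fiaskaap {determiner}; 3:shevraum {conjunction}; 4:klaulk {determiner,conjunction}; 5:zroikroim {adjective}; 6:zroikroim {adjective}; 7:spouslaa {determiner}.
One satisfying assignment: conjunction determiner conjunction determiner adjective adjective determiner.
Check: rule 1 holds; rule 2 holds; rule 3 holds.

YES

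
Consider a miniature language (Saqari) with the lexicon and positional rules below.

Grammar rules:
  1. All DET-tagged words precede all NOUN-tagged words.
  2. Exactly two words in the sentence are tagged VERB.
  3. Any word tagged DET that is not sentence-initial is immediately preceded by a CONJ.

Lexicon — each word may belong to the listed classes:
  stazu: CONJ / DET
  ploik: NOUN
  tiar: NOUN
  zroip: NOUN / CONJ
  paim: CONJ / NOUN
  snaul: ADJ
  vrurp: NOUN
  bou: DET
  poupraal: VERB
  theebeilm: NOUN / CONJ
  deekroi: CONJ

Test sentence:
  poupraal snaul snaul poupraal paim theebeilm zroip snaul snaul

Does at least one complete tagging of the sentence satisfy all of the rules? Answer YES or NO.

Candidates per position — 1:poupraal {VERB}; 2:snaul {ADJ}; 3:snaul {ADJ}; 4:poupraal {VERB}; 5:paim {CONJ,NOUN}; 6:theebeilm {NOUN,CONJ}; 7:zroip {NOUN,CONJ}; 8:snaul {ADJ}; 9:snaul {ADJ}.
One satisfying assignment: VERB ADJ ADJ VERB CONJ NOUN NOUN ADJ ADJ.
Rule-by-rule: rule 1 ✓; rule 2 ✓; rule 3 ✓.

YES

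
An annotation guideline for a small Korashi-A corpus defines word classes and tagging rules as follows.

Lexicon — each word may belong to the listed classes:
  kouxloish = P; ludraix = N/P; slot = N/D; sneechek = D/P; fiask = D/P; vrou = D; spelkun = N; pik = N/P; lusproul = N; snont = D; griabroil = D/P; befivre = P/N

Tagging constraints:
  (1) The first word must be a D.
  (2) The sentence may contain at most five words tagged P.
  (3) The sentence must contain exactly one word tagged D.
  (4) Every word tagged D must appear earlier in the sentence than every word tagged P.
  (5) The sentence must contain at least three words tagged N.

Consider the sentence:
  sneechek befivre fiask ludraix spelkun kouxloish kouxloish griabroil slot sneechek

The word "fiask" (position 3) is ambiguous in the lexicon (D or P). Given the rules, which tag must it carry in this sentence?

P

Candidates per position — 1:sneechek {D,P}; 2:befivre {P,N}; 3:fiask {D,P}; 4:ludraix {N,P}; 5:spelkun {N}; 6:kouxloish {P}; 7:kouxloish {P}; 8:griabroil {D,P}; 9:slot {N,D}; 10:sneechek {D,P}.
At position 1, choosing P makes rule 1 impossible to satisfy; hence D.
At position 3, choosing D makes rule 3 impossible to satisfy; hence P.
At position 8, choosing D makes rule 3 impossible to satisfy; hence P.
At position 9, choosing D makes rule 3 impossible to satisfy; hence N.
At position 10, choosing D makes rule 3 impossible to satisfy; hence P.
At position 2, choosing P makes rule 2 impossible to satisfy; hence N.
At position 4, choosing P makes rule 2 impossible to satisfy; hence N.
The only consistent sequence is: D N P N N P P P N P.
Check: rule 1 satisfied; rule 2 satisfied; rule 3 satisfied; rule 4 satisfied; rule 5 satisfied.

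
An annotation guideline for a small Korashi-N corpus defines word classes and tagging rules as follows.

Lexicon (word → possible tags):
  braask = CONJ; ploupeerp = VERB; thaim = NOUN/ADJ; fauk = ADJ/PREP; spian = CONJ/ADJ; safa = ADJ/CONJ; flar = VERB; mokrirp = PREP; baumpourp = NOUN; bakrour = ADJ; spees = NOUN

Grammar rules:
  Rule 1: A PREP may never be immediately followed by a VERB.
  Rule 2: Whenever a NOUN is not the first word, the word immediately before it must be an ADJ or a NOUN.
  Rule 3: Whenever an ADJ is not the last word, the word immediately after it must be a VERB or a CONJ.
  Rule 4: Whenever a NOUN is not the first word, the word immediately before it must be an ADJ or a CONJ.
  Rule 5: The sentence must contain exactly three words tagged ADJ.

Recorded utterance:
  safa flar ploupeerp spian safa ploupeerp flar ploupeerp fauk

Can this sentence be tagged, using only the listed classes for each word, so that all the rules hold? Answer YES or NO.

Candidates per position — 1:safa {ADJ,CONJ}; 2:flar {VERB}; 3:ploupeerp {VERB}; 4:spian {CONJ,ADJ}; 5:safa {ADJ,CONJ}; 6:ploupeerp {VERB}; 7:flar {VERB}; 8:ploupeerp {VERB}; 9:fauk {ADJ,PREP}.
One satisfying assignment: ADJ VERB VERB ADJ CONJ VERB VERB VERB ADJ.
Verifying each rule — rule 1 ✓; rule 2 ✓; rule 3 ✓; rule 4 ✓; rule 5 ✓.

YES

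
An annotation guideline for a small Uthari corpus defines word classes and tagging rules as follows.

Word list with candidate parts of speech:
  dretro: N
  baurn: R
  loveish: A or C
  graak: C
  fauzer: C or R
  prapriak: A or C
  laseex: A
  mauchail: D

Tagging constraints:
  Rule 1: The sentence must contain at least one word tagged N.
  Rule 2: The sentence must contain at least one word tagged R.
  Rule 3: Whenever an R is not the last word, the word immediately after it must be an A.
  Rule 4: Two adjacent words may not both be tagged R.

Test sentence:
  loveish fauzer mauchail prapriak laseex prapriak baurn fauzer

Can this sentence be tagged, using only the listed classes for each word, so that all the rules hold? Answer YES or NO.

NO

Candidates per position — 1:loveish {A,C}; 2:fauzer {C,R}; 3:mauchail {D}; 4:prapriak {A,C}; 5:laseex {A}; 6:prapriak {A,C}; 7:baurn {R}; 8:fauzer {C,R}.
Rule 1 cannot be satisfied by any choice of tags from the lexicon.
So there is no consistent tagging.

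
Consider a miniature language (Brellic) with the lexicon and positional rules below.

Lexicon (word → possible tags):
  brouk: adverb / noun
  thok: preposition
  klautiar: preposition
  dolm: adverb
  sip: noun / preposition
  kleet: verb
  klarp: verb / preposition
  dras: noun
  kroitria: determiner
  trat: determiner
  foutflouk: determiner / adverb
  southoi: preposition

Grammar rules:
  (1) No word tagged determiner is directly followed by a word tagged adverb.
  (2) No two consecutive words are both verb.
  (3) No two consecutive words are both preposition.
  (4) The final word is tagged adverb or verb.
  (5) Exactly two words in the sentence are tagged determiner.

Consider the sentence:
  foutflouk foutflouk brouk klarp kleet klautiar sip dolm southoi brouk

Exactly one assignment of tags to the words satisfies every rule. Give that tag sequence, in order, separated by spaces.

Candidates per position — 1:foutflouk {determiner,adverb}; 2:foutflouk {determiner,adverb}; 3:brouk {adverb,noun}; 4:klarp {verb,preposition}; 5:kleet {verb}; 6:klautiar {preposition}; 7:sip {noun,preposition}; 8:dolm {adverb}; 9:southoi {preposition}; 10:brouk {adverb,noun}.
Word 1 cannot be adverb — rule 5 would then fail for every completion. It is determiner.
Word 2 cannot be adverb — rule 1 would then fail for every completion. It is determiner.
Word 3 cannot be adverb — rule 1 would then fail for every completion. It is noun.
Word 4 cannot be verb — rule 2 would then fail for every completion. It is preposition.
Word 7 cannot be preposition — rule 3 would then fail for every completion. It is noun.
Word 10 cannot be noun — rule 4 would then fail for every completion. It is adverb.
So the tagging must be: determiner determiner noun preposition verb preposition noun adverb preposition adverb.
Checking: rule 1 holds; rule 2 holds; rule 3 holds; rule 4 holds; rule 5 holds.

determiner determiner noun preposition verb preposition noun adverb preposition adverb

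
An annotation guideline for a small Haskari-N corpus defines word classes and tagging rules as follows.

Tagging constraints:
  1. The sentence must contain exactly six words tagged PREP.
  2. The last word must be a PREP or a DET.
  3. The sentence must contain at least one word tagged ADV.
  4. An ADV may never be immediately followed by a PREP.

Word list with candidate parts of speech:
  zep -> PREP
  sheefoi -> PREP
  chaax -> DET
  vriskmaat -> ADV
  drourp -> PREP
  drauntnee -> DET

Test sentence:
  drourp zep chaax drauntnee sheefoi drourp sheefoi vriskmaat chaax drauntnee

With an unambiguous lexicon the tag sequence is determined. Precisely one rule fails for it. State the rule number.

1

Fixed tagging: PREP PREP DET DET PREP PREP PREP ADV DET DET.
Applying the rules: R1 fail, R2 pass, R3 pass, R4 pass.
Only rule 1 fails.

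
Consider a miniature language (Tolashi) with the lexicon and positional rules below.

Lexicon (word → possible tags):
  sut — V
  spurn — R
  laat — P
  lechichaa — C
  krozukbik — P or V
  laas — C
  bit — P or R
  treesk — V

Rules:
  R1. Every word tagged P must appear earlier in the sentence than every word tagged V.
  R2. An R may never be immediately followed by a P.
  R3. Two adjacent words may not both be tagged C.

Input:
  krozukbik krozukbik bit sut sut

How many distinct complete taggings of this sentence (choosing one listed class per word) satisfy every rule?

4

Candidates per position — 1:krozukbik {P,V}; 2:krozukbik {P,V}; 3:bit {P,R}; 4:sut {V}; 5:sut {V}.
There are 8 candidate sequences in total.
The sequences that satisfy every rule: P P P V V; P P R V V; P V R V V; V V R V V.
Count = 4.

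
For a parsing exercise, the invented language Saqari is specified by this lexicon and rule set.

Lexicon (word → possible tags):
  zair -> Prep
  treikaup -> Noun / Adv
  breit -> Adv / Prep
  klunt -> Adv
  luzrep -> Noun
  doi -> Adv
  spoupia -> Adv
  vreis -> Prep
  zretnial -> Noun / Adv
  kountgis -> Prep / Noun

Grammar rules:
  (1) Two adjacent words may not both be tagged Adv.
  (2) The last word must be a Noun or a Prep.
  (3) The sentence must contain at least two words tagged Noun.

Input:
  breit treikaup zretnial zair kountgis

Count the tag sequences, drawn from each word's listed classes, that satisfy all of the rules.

7

Candidates per position — 1:breit {Adv,Prep}; 2:treikaup {Noun,Adv}; 3:zretnial {Noun,Adv}; 4:zair {Prep}; 5:kountgis {Prep,Noun}.
There are 16 candidate sequences in total.
Checking each against the rules leaves 7 sequences.
Count = 7.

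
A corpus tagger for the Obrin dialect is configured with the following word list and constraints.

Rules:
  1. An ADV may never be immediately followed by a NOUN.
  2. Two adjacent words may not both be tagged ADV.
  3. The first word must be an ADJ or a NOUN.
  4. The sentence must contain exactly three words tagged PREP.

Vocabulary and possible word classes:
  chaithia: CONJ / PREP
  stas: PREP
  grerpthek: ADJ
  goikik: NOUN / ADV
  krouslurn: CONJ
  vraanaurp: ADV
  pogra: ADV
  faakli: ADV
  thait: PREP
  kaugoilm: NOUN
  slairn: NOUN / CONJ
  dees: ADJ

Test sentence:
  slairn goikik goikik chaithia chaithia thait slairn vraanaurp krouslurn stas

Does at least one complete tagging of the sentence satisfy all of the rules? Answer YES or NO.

YES

Candidates per position — 1:slairn {NOUN,CONJ}; 2:goikik {NOUN,ADV}; 3:goikik {NOUN,ADV}; 4:chaithia {CONJ,PREP}; 5:chaithia {CONJ,PREP}; 6:thait {PREP}; 7:slairn {NOUN,CONJ}; 8:vraanaurp {ADV}; 9:krouslurn {CONJ}; 10:stas {PREP}.
One satisfying assignment: NOUN NOUN NOUN PREP CONJ PREP CONJ ADV CONJ PREP.
Checking: rule 1 holds; rule 2 holds; rule 3 holds; rule 4 holds.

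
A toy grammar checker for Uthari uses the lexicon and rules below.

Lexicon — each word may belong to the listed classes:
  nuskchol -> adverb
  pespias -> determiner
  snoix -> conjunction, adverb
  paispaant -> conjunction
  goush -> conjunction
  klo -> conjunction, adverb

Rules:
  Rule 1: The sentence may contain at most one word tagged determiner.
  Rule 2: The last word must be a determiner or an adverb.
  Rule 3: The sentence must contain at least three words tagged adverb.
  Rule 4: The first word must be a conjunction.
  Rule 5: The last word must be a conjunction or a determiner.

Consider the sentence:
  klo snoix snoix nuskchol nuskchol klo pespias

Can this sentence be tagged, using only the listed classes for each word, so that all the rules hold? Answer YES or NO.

YES

Candidates per position — 1:klo {conjunction,adverb}; 2:snoix {conjunction,adverb}; 3:snoix {conjunction,adverb}; 4:nuskchol {adverb}; 5:nuskchol {adverb}; 6:klo {conjunction,adverb}; 7:pespias {determiner}.
One satisfying assignment: conjunction adverb conjunction adverb adverb adverb determiner.
Checking: rule 1 ok; rule 2 ok; rule 3 ok; rule 4 ok; rule 5 ok.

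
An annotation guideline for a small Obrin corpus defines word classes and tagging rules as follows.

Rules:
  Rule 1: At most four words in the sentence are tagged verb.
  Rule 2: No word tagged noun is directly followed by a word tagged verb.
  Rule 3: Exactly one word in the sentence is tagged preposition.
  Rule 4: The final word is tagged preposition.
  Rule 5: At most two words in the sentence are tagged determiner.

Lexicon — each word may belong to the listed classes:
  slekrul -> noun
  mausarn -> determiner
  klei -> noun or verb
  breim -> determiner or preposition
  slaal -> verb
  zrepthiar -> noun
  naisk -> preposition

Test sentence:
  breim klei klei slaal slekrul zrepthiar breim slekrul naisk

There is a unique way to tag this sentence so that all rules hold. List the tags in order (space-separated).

determiner verb verb verb noun noun determiner noun preposition

Candidates per position — 1:breim {determiner,preposition}; 2:klei {noun,verb}; 3:klei {noun,verb}; 4:slaal {verb}; 5:slekrul {noun}; 6:zrepthiar {noun}; 7:breim {determiner,preposition}; 8:slekrul {noun}; 9:naisk {preposition}.
Position 1: preposition is ruled out by rule 3; that leaves determiner.
Position 2: noun is ruled out by rule 2; that leaves verb.
Position 3: noun is ruled out by rule 2; that leaves verb.
Position 7: preposition is ruled out by rule 3; that leaves determiner.
That leaves exactly one tagging: determiner verb verb verb noun noun determiner noun preposition.
Verifying each rule — rule 1 ok; rule 2 ok; rule 3 ok; rule 4 ok; rule 5 ok.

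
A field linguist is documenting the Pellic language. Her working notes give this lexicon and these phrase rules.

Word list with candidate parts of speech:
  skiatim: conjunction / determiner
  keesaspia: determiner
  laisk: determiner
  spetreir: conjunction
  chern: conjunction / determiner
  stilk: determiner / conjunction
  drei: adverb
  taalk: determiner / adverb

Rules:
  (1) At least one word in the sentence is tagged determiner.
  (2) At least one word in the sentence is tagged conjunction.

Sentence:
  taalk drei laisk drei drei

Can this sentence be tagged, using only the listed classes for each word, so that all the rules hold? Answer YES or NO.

Candidates per position — 1:taalk {determiner,adverb}; 2:drei {adverb}; 3:laisk {determiner}; 4:drei {adverb}; 5:drei {adverb}.
Rule 2 cannot be satisfied by any choice of tags from the lexicon.
So there is no consistent tagging.

NO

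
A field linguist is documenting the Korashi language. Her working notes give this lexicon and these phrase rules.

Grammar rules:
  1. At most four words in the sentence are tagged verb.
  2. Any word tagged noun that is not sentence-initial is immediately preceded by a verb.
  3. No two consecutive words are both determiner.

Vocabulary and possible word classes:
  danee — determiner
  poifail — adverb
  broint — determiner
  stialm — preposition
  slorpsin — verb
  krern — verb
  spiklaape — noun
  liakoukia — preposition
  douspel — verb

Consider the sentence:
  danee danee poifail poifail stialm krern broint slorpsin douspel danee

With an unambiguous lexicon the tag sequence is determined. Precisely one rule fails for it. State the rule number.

3

Fixed tagging: determiner determiner adverb adverb preposition verb determiner verb verb determiner.
Applying the rules: R1 pass, R2 pass, R3 fail.
Only rule 3 fails.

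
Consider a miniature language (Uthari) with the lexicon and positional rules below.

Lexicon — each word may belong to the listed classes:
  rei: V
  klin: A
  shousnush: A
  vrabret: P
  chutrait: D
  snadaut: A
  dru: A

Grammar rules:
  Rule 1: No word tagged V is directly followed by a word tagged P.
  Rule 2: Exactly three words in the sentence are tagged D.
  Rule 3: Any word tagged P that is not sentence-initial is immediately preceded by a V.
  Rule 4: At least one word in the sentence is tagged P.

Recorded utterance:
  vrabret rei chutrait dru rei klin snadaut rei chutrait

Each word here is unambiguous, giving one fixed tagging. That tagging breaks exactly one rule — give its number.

Fixed tagging: P V D A V A A V D.
Rule check: R1 holds, R2 violated, R3 holds, R4 holds.
Only rule 2 fails.

2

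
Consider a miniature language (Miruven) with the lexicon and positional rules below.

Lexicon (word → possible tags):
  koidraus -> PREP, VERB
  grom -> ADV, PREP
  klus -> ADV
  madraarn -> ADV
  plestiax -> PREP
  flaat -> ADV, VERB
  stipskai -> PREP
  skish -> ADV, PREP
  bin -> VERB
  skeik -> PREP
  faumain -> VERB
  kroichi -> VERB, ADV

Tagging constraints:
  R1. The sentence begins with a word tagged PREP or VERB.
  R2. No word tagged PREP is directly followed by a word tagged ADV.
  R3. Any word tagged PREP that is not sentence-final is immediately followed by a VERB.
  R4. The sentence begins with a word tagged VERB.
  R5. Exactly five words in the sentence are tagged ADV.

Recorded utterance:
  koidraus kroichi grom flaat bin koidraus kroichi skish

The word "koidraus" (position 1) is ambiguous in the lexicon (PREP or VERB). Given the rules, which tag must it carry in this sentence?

VERB

Candidates per position — 1:koidraus {PREP,VERB}; 2:kroichi {VERB,ADV}; 3:grom {ADV,PREP}; 4:flaat {ADV,VERB}; 5:bin {VERB}; 6:koidraus {PREP,VERB}; 7:kroichi {VERB,ADV}; 8:skish {ADV,PREP}.
If word 1 were PREP, no tagging could satisfy rule 4; so word 1 is VERB.
If word 2 were VERB, no tagging could satisfy rule 5; so word 2 is ADV.
If word 3 were PREP, no tagging could satisfy rule 5; so word 3 is ADV.
If word 4 were VERB, no tagging could satisfy rule 5; so word 4 is ADV.
If word 7 were VERB, no tagging could satisfy rule 5; so word 7 is ADV.
If word 8 were PREP, no tagging could satisfy rule 5; so word 8 is ADV.
If word 6 were PREP, no tagging could satisfy rule 2; so word 6 is VERB.
That leaves exactly one tagging: VERB ADV ADV ADV VERB VERB ADV ADV.
Rule-by-rule: rule 1 ✓; rule 2 ✓; rule 3 ✓; rule 4 ✓; rule 5 ✓.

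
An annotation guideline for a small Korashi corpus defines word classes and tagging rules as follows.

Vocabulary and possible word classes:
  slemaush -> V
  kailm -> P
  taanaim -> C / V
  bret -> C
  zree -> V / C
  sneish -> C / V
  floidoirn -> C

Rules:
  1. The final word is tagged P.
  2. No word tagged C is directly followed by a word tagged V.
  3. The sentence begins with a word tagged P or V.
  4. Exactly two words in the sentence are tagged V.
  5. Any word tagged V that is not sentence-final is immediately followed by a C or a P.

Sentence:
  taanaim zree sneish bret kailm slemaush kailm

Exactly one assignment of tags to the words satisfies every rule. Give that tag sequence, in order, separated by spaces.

V C C C P V P

Candidates per position — 1:taanaim {C,V}; 2:zree {V,C}; 3:sneish {C,V}; 4:bret {C}; 5:kailm {P}; 6:slemaush {V}; 7:kailm {P}.
Position 1: tagging it C would leave rule 3 unsatisfiable, so it must be V.
Position 2: tagging it V would leave rule 4 unsatisfiable, so it must be C.
Position 3: tagging it V would leave rule 2 unsatisfiable, so it must be C.
The unique satisfying tagging is: V C C C P V P.
Rule-by-rule: rule 1 ok; rule 2 ok; rule 3 ok; rule 4 ok; rule 5 ok.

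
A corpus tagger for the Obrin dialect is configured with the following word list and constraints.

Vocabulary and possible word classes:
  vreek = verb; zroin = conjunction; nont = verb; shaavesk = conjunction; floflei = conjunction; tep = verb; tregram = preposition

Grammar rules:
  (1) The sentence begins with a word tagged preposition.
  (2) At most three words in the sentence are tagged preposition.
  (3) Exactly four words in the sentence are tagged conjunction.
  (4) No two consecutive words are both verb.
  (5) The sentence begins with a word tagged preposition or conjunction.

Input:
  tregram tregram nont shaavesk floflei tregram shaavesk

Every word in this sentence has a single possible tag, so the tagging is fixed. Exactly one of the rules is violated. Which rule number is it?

3

Fixed tagging: preposition preposition verb conjunction conjunction preposition conjunction.
Checking each rule: R1 pass, R2 pass, R3 fail, R4 pass, R5 pass.
Only rule 3 fails.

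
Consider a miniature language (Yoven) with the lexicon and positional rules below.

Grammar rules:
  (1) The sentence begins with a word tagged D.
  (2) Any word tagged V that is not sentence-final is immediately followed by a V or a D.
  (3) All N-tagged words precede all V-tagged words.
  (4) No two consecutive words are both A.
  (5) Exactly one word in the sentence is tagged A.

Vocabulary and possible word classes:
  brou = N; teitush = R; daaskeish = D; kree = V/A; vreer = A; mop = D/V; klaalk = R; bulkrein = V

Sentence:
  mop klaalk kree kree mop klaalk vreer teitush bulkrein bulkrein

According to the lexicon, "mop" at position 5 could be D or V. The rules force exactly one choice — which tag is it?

Candidates per position — 1:mop {D,V}; 2:klaalk {R}; 3:kree {V,A}; 4:kree {V,A}; 5:mop {D,V}; 6:klaalk {R}; 7:vreer {A}; 8:teitush {R}; 9:bulkrein {V}; 10:bulkrein {V}.
Position 1: V is ruled out by rule 1; that leaves D.
Position 3: A is ruled out by rule 5; that leaves V.
Position 4: A is ruled out by rule 2; that leaves V.
Position 5: V is ruled out by rule 2; that leaves D.
That leaves exactly one tagging: D R V V D R A R V V.
Check: rule 1 satisfied; rule 2 satisfied; rule 3 satisfied; rule 4 satisfied; rule 5 satisfied.

D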